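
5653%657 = 397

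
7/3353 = 1/479=0.00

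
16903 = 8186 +8717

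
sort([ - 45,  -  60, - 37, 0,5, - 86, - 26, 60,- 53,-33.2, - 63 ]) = [-86, - 63, - 60, - 53,-45,-37, - 33.2, - 26,0 , 5,60 ]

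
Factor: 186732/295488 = 2^( - 4)*3^( - 2)*7^1*13^1 = 91/144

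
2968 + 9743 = 12711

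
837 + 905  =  1742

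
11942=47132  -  35190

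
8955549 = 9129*981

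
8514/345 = 2838/115=24.68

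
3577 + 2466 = 6043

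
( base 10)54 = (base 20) 2e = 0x36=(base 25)24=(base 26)22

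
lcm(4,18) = 36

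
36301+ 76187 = 112488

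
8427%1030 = 187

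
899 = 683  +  216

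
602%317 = 285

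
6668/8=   833 + 1/2=833.50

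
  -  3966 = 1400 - 5366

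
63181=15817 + 47364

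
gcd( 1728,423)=9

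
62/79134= 31/39567 = 0.00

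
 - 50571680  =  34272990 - 84844670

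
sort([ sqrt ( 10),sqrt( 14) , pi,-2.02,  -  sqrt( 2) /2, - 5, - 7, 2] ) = [-7, - 5,-2.02, - sqrt( 2)/2 , 2, pi,  sqrt( 10) , sqrt( 14)]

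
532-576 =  - 44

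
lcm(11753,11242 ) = 258566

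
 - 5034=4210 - 9244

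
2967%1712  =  1255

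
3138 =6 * 523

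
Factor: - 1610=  - 2^1*5^1*7^1*23^1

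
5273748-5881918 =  - 608170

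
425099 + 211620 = 636719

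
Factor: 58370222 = 2^1*761^1*38351^1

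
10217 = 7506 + 2711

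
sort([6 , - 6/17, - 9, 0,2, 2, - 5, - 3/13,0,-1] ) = [ - 9, - 5, - 1, - 6/17, - 3/13,0, 0, 2, 2, 6]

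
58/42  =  29/21 = 1.38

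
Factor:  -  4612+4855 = 3^5 = 243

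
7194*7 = 50358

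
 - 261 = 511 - 772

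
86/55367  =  86/55367 = 0.00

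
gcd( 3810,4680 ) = 30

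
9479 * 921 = 8730159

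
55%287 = 55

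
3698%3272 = 426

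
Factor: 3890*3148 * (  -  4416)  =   - 2^9*3^1 * 5^1*23^1*389^1*787^1 = - 54077099520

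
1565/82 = 1565/82 = 19.09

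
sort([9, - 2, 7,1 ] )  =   [ - 2,1,7 , 9] 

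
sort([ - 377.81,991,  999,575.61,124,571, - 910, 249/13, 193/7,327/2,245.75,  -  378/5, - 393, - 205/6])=[ - 910, - 393, - 377.81, - 378/5, - 205/6,249/13,193/7,124,327/2,245.75,571,575.61,991,999] 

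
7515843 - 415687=7100156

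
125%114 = 11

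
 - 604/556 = - 151/139 = - 1.09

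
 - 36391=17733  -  54124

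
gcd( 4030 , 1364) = 62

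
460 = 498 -38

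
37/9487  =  37/9487 = 0.00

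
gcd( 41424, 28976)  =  16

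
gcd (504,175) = 7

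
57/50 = 57/50 = 1.14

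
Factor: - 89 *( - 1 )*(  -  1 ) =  - 89^1 = - 89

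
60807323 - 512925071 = - 452117748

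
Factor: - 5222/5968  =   - 2^ ( - 3) * 7^1 = - 7/8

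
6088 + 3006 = 9094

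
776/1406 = 388/703 = 0.55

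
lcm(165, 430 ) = 14190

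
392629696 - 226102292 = 166527404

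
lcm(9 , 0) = 0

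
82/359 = 82/359  =  0.23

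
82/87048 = 41/43524 = 0.00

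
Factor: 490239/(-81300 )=-2^(-2 )*3^2* 5^ ( - 2)*67^1=- 603/100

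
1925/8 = 240+5/8 =240.62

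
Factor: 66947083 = 7^4*27883^1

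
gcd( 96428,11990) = 2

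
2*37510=75020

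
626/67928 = 313/33964= 0.01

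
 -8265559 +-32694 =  - 8298253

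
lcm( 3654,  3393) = 47502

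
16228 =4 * 4057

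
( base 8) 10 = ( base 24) 8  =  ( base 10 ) 8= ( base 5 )13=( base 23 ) 8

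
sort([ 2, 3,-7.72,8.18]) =[ - 7.72,  2, 3,  8.18]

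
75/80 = 15/16 = 0.94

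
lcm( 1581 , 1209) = 20553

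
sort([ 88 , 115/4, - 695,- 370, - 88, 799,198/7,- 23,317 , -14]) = [ - 695,- 370, - 88,-23, - 14, 198/7,115/4 , 88, 317,  799 ]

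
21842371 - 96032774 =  - 74190403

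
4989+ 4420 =9409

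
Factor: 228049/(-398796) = - 2^( - 2 ) *3^( - 1)*167^( - 1)*199^( - 1)*228049^1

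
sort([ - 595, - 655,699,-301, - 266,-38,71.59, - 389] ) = [ - 655,  -  595 , - 389,-301, - 266, - 38,71.59, 699 ] 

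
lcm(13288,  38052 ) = 837144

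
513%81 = 27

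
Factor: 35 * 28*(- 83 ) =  - 2^2*  5^1  *  7^2*83^1  =  - 81340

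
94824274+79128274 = 173952548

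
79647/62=79647/62  =  1284.63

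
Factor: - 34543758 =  - 2^1*3^1*5757293^1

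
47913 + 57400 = 105313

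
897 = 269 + 628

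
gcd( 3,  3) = 3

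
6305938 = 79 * 79822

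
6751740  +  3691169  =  10442909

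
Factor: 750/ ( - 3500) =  - 3/14=-2^(- 1 )*3^1*7^( - 1)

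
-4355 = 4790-9145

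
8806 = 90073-81267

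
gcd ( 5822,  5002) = 82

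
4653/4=4653/4 = 1163.25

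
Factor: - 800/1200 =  - 2/3=- 2^1 * 3^( - 1) 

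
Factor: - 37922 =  - 2^1 * 67^1*283^1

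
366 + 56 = 422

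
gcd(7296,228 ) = 228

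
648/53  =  12 + 12/53 = 12.23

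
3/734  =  3/734 = 0.00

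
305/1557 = 305/1557 = 0.20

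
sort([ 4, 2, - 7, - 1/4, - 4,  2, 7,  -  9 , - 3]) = [  -  9,-7, - 4, - 3, - 1/4,2, 2,4, 7] 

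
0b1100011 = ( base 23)47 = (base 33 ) 30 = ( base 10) 99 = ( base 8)143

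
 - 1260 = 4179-5439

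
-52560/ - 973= 52560/973 =54.02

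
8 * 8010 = 64080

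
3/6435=1/2145 = 0.00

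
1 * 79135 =79135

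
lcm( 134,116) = 7772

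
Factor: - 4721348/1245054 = -2360674/622527 = -2^1*  3^( - 1)*19^1*23^1*37^1*73^1*207509^(-1)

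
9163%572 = 11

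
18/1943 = 18/1943 =0.01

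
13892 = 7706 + 6186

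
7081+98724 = 105805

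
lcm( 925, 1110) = 5550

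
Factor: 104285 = 5^1*20857^1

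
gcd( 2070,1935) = 45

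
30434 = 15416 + 15018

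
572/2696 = 143/674  =  0.21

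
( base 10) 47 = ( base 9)52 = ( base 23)21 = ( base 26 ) 1L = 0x2F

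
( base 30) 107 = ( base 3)1020121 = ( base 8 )1613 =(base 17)326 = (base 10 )907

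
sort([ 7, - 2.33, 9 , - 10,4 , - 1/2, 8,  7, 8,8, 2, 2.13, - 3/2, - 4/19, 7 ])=[ - 10, - 2.33, - 3/2, - 1/2,  -  4/19,2 , 2.13, 4, 7, 7,7, 8,8,  8, 9 ] 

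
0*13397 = 0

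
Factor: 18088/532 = 34 = 2^1 * 17^1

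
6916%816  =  388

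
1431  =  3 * 477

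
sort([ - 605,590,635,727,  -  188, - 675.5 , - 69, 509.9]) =[ - 675.5,-605, - 188, -69, 509.9 , 590,635,  727]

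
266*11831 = 3147046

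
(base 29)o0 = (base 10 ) 696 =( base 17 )26g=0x2b8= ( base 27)PL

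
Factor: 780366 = 2^1 * 3^1*83^1*1567^1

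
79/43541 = 79/43541 = 0.00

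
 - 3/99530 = -3/99530 = - 0.00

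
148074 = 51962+96112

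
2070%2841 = 2070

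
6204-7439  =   - 1235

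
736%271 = 194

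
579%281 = 17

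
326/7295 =326/7295  =  0.04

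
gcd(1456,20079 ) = 1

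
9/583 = 9/583=0.02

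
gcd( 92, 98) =2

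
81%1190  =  81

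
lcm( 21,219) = 1533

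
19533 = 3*6511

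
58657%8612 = 6985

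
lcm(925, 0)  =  0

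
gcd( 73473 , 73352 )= 1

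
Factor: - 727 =-727^1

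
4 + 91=95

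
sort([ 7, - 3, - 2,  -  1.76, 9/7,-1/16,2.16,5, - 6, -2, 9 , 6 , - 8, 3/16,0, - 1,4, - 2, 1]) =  [-8,-6,  -  3,-2,  -  2 , - 2,  -  1.76,  -  1, - 1/16 , 0,  3/16,1, 9/7, 2.16, 4, 5, 6,7,9]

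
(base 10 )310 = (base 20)FA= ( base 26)bo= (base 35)8U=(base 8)466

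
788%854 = 788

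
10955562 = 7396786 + 3558776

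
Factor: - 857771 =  - 37^1*97^1 * 239^1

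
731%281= 169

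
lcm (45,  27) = 135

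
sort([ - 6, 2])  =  [ - 6, 2] 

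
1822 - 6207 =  - 4385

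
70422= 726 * 97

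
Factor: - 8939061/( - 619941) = 3^1*7^( - 1)*53^(-1)*103^1*557^( -1) *9643^1 = 2979687/206647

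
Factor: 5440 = 2^6*5^1 *17^1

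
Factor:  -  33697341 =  - 3^2*31^1*120779^1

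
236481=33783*7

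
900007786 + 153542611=1053550397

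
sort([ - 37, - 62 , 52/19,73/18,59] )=[  -  62,-37,52/19,73/18,59 ] 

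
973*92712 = 90208776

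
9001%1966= 1137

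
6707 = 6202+505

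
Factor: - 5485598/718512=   -  2^( - 3) * 3^( - 1)*14969^( -1)*2742799^1= - 2742799/359256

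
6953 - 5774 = 1179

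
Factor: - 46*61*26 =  - 72956 = - 2^2 * 13^1*23^1*61^1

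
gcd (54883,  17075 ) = 1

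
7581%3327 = 927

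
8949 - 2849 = 6100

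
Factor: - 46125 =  - 3^2*5^3*41^1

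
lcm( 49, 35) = 245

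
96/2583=32/861 = 0.04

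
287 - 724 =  - 437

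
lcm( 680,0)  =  0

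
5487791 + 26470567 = 31958358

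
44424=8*5553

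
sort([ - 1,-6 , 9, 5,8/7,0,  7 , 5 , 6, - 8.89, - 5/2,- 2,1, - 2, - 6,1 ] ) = [-8.89, - 6, -6, - 5/2,-2, -2, - 1, 0,1,1 , 8/7, 5, 5,6,  7,9]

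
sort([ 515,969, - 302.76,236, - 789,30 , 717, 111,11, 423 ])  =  [ - 789, - 302.76 , 11 , 30,111,236, 423,515,717,969]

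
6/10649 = 6/10649 = 0.00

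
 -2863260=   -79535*36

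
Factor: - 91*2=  -182 = -2^1*7^1 * 13^1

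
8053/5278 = 1 + 2775/5278 = 1.53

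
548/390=1 + 79/195 = 1.41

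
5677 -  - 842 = 6519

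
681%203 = 72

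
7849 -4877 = 2972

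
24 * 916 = 21984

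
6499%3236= 27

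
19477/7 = 19477/7 = 2782.43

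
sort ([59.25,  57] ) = [ 57,59.25]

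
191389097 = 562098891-370709794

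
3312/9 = 368  =  368.00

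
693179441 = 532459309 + 160720132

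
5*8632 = 43160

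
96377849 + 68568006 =164945855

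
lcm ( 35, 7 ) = 35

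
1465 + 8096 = 9561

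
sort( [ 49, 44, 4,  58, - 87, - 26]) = [ - 87, - 26, 4,44 , 49, 58] 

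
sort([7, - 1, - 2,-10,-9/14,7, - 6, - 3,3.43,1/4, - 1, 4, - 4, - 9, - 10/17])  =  [ - 10, - 9,  -  6, - 4,-3,-2,-1,  -  1, - 9/14,  -  10/17,1/4 , 3.43, 4, 7, 7]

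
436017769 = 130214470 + 305803299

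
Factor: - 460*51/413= -23460/413 = - 2^2*3^1 * 5^1*7^ (-1) * 17^1*23^1*59^(  -  1 )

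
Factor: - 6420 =- 2^2*3^1*5^1  *107^1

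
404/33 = 12+8/33 = 12.24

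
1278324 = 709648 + 568676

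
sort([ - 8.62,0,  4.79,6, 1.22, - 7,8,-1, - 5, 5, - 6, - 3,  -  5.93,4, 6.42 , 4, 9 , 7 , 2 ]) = [ - 8.62, - 7, -6, - 5.93 , - 5, - 3,-1 , 0,1.22,2, 4, 4, 4.79,5, 6,6.42, 7,8, 9 ]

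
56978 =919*62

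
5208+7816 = 13024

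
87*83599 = 7273113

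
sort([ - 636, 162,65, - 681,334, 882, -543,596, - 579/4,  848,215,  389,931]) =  [ - 681, - 636, - 543, - 579/4,65,162, 215,334, 389, 596,848,882 , 931]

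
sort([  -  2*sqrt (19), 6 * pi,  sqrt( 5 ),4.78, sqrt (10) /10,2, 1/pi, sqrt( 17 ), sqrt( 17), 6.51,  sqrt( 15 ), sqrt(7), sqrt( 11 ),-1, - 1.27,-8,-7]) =[ - 2*sqrt(19),-8,-7, - 1.27,  -  1, sqrt( 10 ) /10  ,  1/pi , 2, sqrt (5 ), sqrt ( 7 ), sqrt(11),sqrt(15 ), sqrt(17 ), sqrt(17) , 4.78,6.51,6 * pi ] 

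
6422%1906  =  704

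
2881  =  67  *43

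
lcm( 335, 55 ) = 3685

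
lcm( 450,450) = 450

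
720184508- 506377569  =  213806939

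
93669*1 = 93669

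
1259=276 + 983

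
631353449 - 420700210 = 210653239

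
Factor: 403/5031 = 31/387 = 3^(-2 )*31^1*43^(  -  1)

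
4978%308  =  50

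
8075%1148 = 39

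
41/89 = 41/89 =0.46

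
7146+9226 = 16372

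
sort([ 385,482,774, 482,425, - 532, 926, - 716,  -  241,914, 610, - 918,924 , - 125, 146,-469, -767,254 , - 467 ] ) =[-918, - 767 , - 716, - 532 ,- 469, - 467,-241, - 125 , 146,254 , 385, 425,482 , 482,610, 774, 914 , 924, 926 ] 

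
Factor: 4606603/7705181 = 11^(-1 ) *251^1*18353^1*700471^(  -  1) 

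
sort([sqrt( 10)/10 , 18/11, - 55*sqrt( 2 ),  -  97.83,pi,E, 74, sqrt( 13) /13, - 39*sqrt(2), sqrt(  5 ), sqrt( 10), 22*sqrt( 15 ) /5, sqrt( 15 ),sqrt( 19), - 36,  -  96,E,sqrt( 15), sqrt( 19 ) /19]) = [ - 97.83, - 96, - 55 * sqrt( 2),-39*sqrt (2), - 36,  sqrt(19)/19, sqrt( 13)/13, sqrt( 10)/10,  18/11, sqrt( 5), E , E , pi, sqrt( 10), sqrt( 15 ), sqrt( 15), sqrt ( 19 ), 22*sqrt( 15)/5,  74 ] 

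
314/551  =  314/551 = 0.57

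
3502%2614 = 888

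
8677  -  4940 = 3737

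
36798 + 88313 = 125111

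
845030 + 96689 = 941719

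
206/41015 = 206/41015 = 0.01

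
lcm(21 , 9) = 63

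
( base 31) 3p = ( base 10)118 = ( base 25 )4i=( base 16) 76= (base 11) a8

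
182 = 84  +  98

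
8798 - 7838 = 960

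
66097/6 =66097/6  =  11016.17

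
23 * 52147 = 1199381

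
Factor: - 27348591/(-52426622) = 2^( -1 )*3^1*5087^( - 1)*5153^ (-1)*9116197^1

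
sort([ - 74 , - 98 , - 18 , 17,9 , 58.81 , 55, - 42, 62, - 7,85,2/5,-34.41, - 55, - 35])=[ - 98, - 74, - 55, - 42, - 35, -34.41 , - 18, - 7 , 2/5,9 , 17,55,  58.81, 62 , 85 ] 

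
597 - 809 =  - 212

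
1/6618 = 1/6618 =0.00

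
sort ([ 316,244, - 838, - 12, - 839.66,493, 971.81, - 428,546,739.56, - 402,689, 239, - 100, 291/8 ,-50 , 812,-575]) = [ - 839.66, - 838,- 575, - 428, - 402,-100, - 50, - 12,291/8,239,244, 316, 493,546,689,739.56,812,971.81]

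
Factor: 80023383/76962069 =987943/950149 = 11^1*19^1*29^1*163^1*950149^( - 1 ) 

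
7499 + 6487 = 13986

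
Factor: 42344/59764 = 158/223 = 2^1*79^1*223^(-1)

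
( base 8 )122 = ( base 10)82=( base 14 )5c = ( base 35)2c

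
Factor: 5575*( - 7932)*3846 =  - 2^3*3^2 * 5^2*223^1*641^1*661^1 = - 170073581400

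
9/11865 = 3/3955 = 0.00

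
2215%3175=2215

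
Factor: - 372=-2^2 *3^1*31^1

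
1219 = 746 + 473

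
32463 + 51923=84386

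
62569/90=62569/90= 695.21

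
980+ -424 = 556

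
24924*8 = 199392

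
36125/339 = 36125/339 = 106.56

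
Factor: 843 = 3^1*281^1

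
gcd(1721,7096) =1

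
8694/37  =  8694/37 = 234.97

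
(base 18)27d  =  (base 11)656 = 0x313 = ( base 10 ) 787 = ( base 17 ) 2c5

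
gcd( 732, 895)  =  1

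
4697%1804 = 1089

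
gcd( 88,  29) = 1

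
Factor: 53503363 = 3593^1*14891^1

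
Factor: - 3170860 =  - 2^2*5^1 * 7^1 * 11^1*29^1 * 71^1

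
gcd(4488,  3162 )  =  102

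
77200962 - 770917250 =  - 693716288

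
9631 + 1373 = 11004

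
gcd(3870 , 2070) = 90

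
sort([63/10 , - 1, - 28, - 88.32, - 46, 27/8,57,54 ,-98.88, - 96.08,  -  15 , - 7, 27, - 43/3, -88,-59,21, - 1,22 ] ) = [ -98.88,-96.08, - 88.32, - 88, - 59, - 46, - 28, - 15, - 43/3, - 7, - 1, - 1 , 27/8,63/10, 21, 22,27, 54, 57]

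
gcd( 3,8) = 1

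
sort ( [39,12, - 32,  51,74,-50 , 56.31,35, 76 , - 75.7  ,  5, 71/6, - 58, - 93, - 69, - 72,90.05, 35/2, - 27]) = [ - 93, - 75.7, - 72, - 69, -58,-50, - 32, - 27,5, 71/6,12,35/2,35,39 , 51 , 56.31,74, 76,90.05]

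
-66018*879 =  -58029822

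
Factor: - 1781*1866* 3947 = -13117246662 = -2^1*3^1*13^1*137^1*311^1*3947^1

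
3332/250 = 1666/125=13.33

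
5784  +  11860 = 17644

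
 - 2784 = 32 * ( - 87)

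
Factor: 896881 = 113^1 * 7937^1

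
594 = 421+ 173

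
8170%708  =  382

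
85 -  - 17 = 102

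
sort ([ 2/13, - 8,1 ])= [ - 8,2/13,1] 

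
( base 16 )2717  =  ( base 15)2E72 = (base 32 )9ON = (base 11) 7578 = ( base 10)10007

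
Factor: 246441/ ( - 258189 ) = -13^1 * 71^1 * 967^(  -  1 ) = -923/967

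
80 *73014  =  5841120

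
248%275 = 248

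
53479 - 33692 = 19787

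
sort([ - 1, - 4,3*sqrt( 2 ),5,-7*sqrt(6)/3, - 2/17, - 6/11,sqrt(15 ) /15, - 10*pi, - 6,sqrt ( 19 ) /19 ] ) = [ - 10*pi, - 6 , - 7 * sqrt( 6 )/3, - 4,-1,-6/11, - 2/17,sqrt(19 )/19,sqrt( 15)/15, 3 *sqrt( 2), 5 ] 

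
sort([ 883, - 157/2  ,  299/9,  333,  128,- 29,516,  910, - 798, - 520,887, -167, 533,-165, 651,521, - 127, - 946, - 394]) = [ - 946,-798,- 520,-394 , - 167,-165,  -  127, - 157/2, - 29,299/9  ,  128,333,  516, 521, 533,  651, 883,887 , 910]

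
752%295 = 162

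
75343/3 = 25114 + 1/3 = 25114.33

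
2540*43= 109220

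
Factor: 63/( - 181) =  -3^2*7^1 * 181^( - 1) 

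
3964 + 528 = 4492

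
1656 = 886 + 770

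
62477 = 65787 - 3310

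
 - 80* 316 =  - 25280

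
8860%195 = 85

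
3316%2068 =1248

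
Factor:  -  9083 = -31^1*293^1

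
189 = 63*3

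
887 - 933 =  - 46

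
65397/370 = 176+277/370 = 176.75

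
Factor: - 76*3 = - 2^2*3^1*19^1= - 228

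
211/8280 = 211/8280 = 0.03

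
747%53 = 5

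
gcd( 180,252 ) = 36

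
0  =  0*544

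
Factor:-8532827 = -17^1* 501931^1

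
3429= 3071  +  358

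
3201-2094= 1107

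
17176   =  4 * 4294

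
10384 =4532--5852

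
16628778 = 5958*2791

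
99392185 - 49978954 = 49413231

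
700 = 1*700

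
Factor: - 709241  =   - 13^1*89^1 *613^1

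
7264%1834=1762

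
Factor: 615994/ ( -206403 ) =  - 2^1*3^( - 1) * 107^( - 1) * 479^1=   - 958/321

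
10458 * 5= 52290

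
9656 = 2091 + 7565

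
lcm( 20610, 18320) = 164880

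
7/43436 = 7/43436=0.00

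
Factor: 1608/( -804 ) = - 2^1 = - 2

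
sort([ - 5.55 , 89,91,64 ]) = [ - 5.55,64, 89,  91]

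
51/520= 51/520 = 0.10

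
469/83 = 469/83= 5.65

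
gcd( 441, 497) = 7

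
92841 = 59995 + 32846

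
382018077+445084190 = 827102267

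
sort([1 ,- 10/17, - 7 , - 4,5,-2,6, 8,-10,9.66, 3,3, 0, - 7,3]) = [-10 , - 7, - 7, - 4,-2, - 10/17,0  ,  1, 3,3, 3, 5,6,8,  9.66 ]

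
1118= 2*559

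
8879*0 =0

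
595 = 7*85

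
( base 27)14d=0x352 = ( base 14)44A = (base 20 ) 22a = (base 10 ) 850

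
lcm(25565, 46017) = 230085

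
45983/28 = 6569/4 = 1642.25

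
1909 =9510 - 7601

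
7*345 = 2415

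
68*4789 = 325652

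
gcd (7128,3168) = 792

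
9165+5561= 14726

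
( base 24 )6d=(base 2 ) 10011101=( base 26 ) 61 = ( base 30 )57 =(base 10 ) 157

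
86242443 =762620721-676378278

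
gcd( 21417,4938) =3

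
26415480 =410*64428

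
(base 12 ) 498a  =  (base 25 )d7e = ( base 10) 8314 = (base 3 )102101221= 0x207a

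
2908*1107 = 3219156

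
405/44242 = 405/44242 = 0.01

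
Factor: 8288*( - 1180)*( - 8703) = 2^7*3^2*5^1*7^1*37^1*59^1 * 967^1 = 85113947520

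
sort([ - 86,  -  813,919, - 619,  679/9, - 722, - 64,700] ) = [-813,-722, - 619, - 86, - 64 , 679/9,700,  919]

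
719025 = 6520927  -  5801902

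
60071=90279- 30208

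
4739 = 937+3802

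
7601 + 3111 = 10712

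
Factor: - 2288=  - 2^4*11^1*13^1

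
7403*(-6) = - 44418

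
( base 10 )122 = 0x7a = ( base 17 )73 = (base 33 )3N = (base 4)1322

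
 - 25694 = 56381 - 82075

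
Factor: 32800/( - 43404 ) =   -  2^3*3^( - 1)*5^2*41^1*3617^( - 1) = - 8200/10851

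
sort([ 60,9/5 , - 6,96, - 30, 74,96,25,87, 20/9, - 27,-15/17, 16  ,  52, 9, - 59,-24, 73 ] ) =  [ - 59,-30,- 27, - 24, - 6 , - 15/17, 9/5,20/9,9 , 16, 25, 52 , 60, 73,74, 87, 96, 96 ] 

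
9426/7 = 9426/7 = 1346.57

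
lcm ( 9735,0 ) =0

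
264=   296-32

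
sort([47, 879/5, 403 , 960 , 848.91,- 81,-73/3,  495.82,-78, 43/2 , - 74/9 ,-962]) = [ - 962, - 81, -78,  -  73/3, - 74/9,43/2 , 47,879/5,403,495.82, 848.91 , 960]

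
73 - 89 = -16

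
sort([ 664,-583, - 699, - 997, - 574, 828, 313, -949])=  [ - 997, - 949, - 699, - 583,-574, 313,664,828]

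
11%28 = 11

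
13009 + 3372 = 16381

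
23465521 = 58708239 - 35242718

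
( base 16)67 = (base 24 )47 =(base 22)4f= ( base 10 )103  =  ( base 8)147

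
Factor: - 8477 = -7^2*173^1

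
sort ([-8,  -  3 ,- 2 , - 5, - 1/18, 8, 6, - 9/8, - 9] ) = [-9,  -  8, - 5, - 3, - 2, - 9/8, - 1/18,6,8 ] 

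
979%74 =17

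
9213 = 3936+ 5277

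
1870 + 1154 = 3024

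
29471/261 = 112 + 239/261 = 112.92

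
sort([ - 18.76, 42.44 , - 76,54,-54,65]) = [ - 76,  -  54, - 18.76,42.44,54  ,  65 ] 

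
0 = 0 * 266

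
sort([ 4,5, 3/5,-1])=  [ - 1, 3/5, 4 , 5 ] 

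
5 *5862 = 29310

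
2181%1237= 944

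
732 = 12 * 61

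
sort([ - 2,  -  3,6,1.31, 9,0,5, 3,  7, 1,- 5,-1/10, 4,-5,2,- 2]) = [- 5, - 5,-3,-2, - 2, - 1/10,0,1, 1.31, 2,3, 4, 5,6,7, 9 ] 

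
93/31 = 3 = 3.00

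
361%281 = 80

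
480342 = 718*669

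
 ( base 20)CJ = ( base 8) 403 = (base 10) 259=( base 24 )aj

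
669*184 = 123096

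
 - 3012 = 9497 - 12509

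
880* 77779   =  68445520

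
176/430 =88/215 = 0.41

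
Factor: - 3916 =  - 2^2*11^1*89^1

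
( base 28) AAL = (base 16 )1FCD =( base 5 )230031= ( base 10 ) 8141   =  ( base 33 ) 7FN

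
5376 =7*768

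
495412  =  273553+221859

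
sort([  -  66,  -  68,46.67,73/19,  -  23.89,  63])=[ - 68, - 66, - 23.89, 73/19, 46.67,63]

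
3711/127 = 3711/127 =29.22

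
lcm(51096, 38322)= 153288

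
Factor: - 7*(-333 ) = 3^2 *7^1 * 37^1 = 2331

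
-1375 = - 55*25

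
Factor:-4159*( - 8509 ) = 35388931 =67^1*127^1*4159^1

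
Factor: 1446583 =137^1*10559^1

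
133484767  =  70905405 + 62579362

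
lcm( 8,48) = 48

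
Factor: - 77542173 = -3^2*19^1*547^1 * 829^1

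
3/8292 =1/2764 = 0.00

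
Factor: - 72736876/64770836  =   -13^( - 1)* 79^( - 1 )*277^1 * 15767^ (- 1 )*65647^1 = - 18184219/16192709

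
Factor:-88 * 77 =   -  6776 = - 2^3*7^1*11^2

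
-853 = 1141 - 1994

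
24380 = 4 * 6095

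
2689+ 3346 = 6035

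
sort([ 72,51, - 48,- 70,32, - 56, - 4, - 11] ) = [-70, -56 , - 48,-11, - 4, 32,  51,72]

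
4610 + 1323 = 5933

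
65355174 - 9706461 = 55648713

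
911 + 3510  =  4421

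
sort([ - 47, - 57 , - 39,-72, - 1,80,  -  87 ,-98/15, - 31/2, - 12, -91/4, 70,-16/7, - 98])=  [ - 98, - 87, - 72, - 57, - 47 , - 39 , - 91/4, - 31/2, - 12,-98/15, - 16/7 , - 1, 70,80 ]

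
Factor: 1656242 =2^1*7^1*17^1*6959^1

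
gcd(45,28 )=1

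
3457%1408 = 641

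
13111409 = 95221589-82110180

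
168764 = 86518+82246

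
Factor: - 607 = - 607^1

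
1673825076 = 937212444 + 736612632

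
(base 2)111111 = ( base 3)2100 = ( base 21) 30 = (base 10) 63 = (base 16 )3f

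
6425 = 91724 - 85299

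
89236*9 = 803124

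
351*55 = 19305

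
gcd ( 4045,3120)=5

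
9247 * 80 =739760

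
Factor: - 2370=-2^1*3^1*5^1*79^1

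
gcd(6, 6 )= 6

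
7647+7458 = 15105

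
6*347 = 2082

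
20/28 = 5/7 = 0.71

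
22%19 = 3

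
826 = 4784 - 3958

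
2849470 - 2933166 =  - 83696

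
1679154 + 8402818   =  10081972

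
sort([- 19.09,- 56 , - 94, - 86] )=[-94, - 86, - 56, - 19.09] 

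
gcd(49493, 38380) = 1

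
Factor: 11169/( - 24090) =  - 51/110  =  - 2^(  -  1) * 3^1*5^( - 1)*11^( - 1 ) * 17^1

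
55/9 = 55/9 = 6.11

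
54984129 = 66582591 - 11598462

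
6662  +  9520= 16182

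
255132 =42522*6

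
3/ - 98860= - 1 + 98857/98860 = - 0.00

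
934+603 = 1537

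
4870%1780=1310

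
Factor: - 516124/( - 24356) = 7^1*6089^( - 1)*18433^1  =  129031/6089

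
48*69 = 3312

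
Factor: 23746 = 2^1*31^1*383^1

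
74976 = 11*6816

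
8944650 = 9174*975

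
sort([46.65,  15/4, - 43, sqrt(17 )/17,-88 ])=[-88,-43,  sqrt(17)/17,15/4, 46.65]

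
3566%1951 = 1615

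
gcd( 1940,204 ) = 4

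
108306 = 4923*22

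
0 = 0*697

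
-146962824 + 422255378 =275292554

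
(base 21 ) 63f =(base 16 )AA4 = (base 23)53A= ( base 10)2724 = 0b101010100100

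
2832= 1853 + 979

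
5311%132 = 31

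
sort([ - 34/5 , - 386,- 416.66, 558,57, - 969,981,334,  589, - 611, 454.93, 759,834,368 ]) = [ - 969, - 611, - 416.66, - 386, - 34/5, 57,  334,368,454.93,558, 589,759, 834,981]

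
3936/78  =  50 + 6/13  =  50.46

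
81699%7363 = 706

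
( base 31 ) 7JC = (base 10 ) 7328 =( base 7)30236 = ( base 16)1ca0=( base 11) 5562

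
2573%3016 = 2573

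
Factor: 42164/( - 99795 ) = -2^2*3^( - 1 )*5^( - 1 )*83^1 * 127^1*6653^( - 1)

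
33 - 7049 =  - 7016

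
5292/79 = 66 + 78/79 = 66.99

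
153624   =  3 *51208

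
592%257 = 78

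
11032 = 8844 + 2188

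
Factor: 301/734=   2^(- 1)*7^1*43^1*367^( - 1)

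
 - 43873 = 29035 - 72908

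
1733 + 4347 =6080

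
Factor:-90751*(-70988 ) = 2^2*151^1*601^1*17747^1 = 6442231988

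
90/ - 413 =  - 1 + 323/413 = - 0.22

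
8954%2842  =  428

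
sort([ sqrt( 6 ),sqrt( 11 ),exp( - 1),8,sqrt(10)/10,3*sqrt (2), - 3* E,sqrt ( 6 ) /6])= [ - 3 * E,sqrt ( 10)/10,exp( - 1 ), sqrt (6)/6, sqrt(6),sqrt ( 11) , 3*sqrt( 2), 8] 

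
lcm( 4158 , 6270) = 395010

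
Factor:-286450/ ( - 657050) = 337/773 = 337^1 *773^(-1) 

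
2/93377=2/93377=0.00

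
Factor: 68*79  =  5372 = 2^2*17^1 * 79^1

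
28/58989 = 4/8427 = 0.00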